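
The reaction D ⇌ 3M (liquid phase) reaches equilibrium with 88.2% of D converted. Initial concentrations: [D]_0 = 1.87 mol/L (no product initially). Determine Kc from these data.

Let X = conversion of D.
Concentrations: [D] = 1.87 − 1.87X; [M] = 5.61X.
At X = 0.882: [D] = 0.221, [M] = 4.95.
Kc = [M]^3 / ([D]) = 549 (mol/L)^2.

Kc = 549 (mol/L)^2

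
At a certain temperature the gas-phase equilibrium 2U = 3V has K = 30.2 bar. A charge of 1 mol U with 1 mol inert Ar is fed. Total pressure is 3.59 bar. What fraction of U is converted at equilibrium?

X = 0.739

Take 1 mol U as basis and let X be its fractional conversion, so ξ = 0.5X.
At extent ξ: n_U = 1 − X; n_V = 1.5X; n_I = 1 (inert).
Summing: n_T = 2 + 0.5X.
y_i = n_i/n_T, p_i = y_i·P. K = p_V^3 / (p_U^2).
Substituting and setting equal to 30.2 bar gives a polynomial in X; the root in (0,1) is X = 0.739.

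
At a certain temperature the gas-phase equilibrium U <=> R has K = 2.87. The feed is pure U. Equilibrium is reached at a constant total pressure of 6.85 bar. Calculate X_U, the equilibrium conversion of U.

Basis: 1 mol U initially; let X = conversion of U. Extent ξ = X.
Species balance: n_U = 1 − X; n_R = X.
n_T stays at 1 (no change in mole number).
y_i = n_i/n_T, p_i = y_i·P. K = p_R / (p_U).
Equating to 2.87 and solving on 0 < X < 1: X = 0.742.

X = 0.742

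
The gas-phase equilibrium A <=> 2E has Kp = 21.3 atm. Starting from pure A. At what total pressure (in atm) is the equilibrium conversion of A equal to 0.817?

P = 2.65 atm

Basis: 1 mol A initially; let X = conversion of A. Extent ξ = X.
Species balance: n_A = 1 − X; n_E = 2X.
n_T = Σnᵢ = 1 + X.
Kp = p_E^2 / (p_A) with p_i = (n_i/n_T)·P.
At X = 0.817: the mole-fraction product g(X) = Π y_i^ν_i = 8.03. Since Kp = g(X)·P^{1}, P = (Kp/g)^(1/1) = (21.3/8.03)^(1/1) = 2.65 atm.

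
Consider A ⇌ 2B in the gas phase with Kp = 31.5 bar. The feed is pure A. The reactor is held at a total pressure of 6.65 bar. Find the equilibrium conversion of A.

X = 0.736

Take 1 mol A as basis and let X be its fractional conversion, so ξ = X.
At extent ξ: n_A = 1 − X; n_B = 2X.
n_T = Σnᵢ = 1 + X.
Mole fractions y_i = n_i/n_T; Kp = p_B^2 / (p_A) with p_i = y_i·P.
Equating to 31.5 bar and solving on 0 < X < 1: X = 0.736.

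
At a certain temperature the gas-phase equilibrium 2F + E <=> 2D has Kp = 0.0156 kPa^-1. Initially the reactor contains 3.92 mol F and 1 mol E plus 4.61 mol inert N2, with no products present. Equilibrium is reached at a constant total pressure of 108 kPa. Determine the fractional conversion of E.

X = 0.469

Let X = conversion of E (basis 1 mol E); extent of reaction ξ = X.
At extent ξ: n_F = 3.92 − 2X; n_E = 1 − X; n_D = 2X; n_I = 4.61 (inert).
Summing: n_T = 9.53 − X.
With p_i = (n_i/n_T)P, Kp = p_D^2 / (p_F^2 p_E).
Substituting and setting equal to 0.0156 kPa^-1 gives a polynomial in X; the root in (0,1) is X = 0.469.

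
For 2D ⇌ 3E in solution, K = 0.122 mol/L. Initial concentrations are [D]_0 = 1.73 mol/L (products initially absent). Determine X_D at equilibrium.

X = 0.231

Let X = conversion of D; extent ξ = 1.73X/2 mol/L.
Concentrations: [D] = 1.73 − 1.73X; [E] = 2.59X.
K = [E]^3 / ([D]^2).
Solving K = 0.122 for X ∈ (0,1): X = 0.231.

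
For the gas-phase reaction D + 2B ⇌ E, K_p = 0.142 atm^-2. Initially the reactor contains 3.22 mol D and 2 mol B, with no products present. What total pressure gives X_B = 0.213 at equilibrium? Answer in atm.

Basis: 2 mol B initially; let X = conversion of B. Extent ξ = X.
Species balance: n_D = 3.22 − X; n_B = 2 − 2X; n_E = X.
n_T = Σnᵢ = 5.22 − 2X.
K_p = p_E / (p_D p_B^2) with p_i = (n_i/n_T)·P.
At X = 0.213: the mole-fraction product g(X) = Π y_i^ν_i = 0.6571. Since K_p = g(X)·P^{-2}, P = (g/K_p)^(1/2) = (0.6571/0.142)^(1/2) = 2.15 atm.

P = 2.15 atm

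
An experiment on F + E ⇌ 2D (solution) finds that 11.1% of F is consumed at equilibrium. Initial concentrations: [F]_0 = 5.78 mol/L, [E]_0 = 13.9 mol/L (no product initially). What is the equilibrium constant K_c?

K_c = 0.0242

Let X = conversion of F.
Concentrations: [F] = 5.78 − 5.78X; [E] = 13.9 − 5.78X; [D] = 11.6X.
At X = 0.111: [F] = 5.14, [E] = 13.3, [D] = 1.28.
K_c = [D]^2 / ([F] [E]) = 0.0242.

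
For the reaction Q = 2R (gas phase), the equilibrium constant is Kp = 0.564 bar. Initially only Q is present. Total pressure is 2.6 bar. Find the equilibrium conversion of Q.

Basis: 1 mol Q initially; let X = conversion of Q. Extent ξ = X.
Mole table: n_Q = 1 − X; n_R = 2X.
Total moles n_T = 1 + X.
Mole fractions y_i = n_i/n_T; Kp = p_R^2 / (p_Q) with p_i = y_i·P.
Setting this equal to 0.564 bar and taking the physical root (0 < X < 1) gives X = 0.227.

X = 0.227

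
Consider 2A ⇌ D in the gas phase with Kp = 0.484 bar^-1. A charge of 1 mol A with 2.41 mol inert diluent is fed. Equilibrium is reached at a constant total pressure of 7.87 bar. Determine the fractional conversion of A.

Take 1 mol A as basis and let X be its fractional conversion, so ξ = 0.5X.
Moles: n_A = 1 − X; n_D = 0.5X; n_I = 2.41 (inert).
n_T = Σnᵢ = 3.41 − 0.5X.
With p_i = (n_i/n_T)P, Kp = p_D / (p_A^2).
Substituting and setting equal to 0.484 bar^-1 gives a polynomial in X; the root in (0,1) is X = 0.532.

X = 0.532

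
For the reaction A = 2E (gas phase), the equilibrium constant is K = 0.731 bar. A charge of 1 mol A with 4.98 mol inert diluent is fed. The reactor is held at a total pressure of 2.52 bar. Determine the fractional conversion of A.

X = 0.489

Basis: 1 mol A initially; let X = conversion of A. Extent ξ = X.
At extent ξ: n_A = 1 − X; n_E = 2X; n_I = 4.98 (inert).
n_T = Σnᵢ = 5.98 + X.
Mole fractions y_i = n_i/n_T; K = p_E^2 / (p_A) with p_i = y_i·P.
This yields a degree-2 equation in X; solving on (0,1), X = 0.489.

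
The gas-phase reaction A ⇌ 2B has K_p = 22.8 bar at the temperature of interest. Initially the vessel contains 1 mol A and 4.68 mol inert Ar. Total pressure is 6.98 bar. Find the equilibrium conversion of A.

Let X = conversion of A (basis 1 mol A); extent of reaction ξ = X.
Mole table: n_A = 1 − X; n_B = 2X; n_I = 4.68 (inert).
n_T = Σnᵢ = 5.68 + X.
Mole fractions y_i = n_i/n_T; K_p = p_B^2 / (p_A) with p_i = y_i·P.
Equating to 22.8 bar and solving on 0 < X < 1: X = 0.861.

X = 0.861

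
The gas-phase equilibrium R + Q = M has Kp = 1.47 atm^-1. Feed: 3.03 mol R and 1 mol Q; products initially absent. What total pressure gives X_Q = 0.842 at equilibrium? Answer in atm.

Let X = conversion of Q (basis 1 mol Q); extent of reaction ξ = X.
Species balance: n_R = 3.03 − X; n_Q = 1 − X; n_M = X.
n_T = Σnᵢ = 4.03 − X.
Kp = p_M / (p_R p_Q) with p_i = (n_i/n_T)·P.
At X = 0.842: the mole-fraction product g(X) = Π y_i^ν_i = 7.765. Since Kp = g(X)·P^{-1}, P = (g/Kp)^(1/1) = (7.765/1.47)^(1/1) = 5.28 atm.

P = 5.28 atm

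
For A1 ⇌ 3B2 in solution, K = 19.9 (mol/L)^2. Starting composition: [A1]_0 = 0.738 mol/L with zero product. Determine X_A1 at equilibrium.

Let X = conversion of A1; extent ξ = 0.738·X mol/L.
Concentrations: [A1] = 0.738 − 0.738X; [B2] = 2.21X.
K = [B2]^3 / ([A1]).
Solving K = 19.9 for X ∈ (0,1): X = 0.722.

X = 0.722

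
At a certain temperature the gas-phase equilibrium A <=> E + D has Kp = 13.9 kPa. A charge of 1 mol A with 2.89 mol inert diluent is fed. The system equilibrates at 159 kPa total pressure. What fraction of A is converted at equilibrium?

X = 0.455

Take 1 mol A as basis and let X be its fractional conversion, so ξ = X.
Species balance: n_A = 1 − X; n_E = X; n_D = X; n_I = 2.89 (inert).
n_T = Σnᵢ = 3.89 + X.
y_i = n_i/n_T, p_i = y_i·P. Kp = p_E p_D / (p_A).
Equating to 13.9 kPa and solving on 0 < X < 1: X = 0.455.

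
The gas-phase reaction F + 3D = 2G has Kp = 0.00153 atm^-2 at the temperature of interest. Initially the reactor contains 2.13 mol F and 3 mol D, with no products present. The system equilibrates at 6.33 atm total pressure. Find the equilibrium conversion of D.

Let X = conversion of D (basis 3 mol D); extent of reaction ξ = X.
At extent ξ: n_F = 2.13 − X; n_D = 3 − 3X; n_G = 2X.
n_T = Σnᵢ = 5.13 − 2X.
With p_i = (n_i/n_T)P, Kp = p_G^2 / (p_F p_D^3).
This yields a degree-4 equation in X; solving on (0,1), X = 0.147.

X = 0.147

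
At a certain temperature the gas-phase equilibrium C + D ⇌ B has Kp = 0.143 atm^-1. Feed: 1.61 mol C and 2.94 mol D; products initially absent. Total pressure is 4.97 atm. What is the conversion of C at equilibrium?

Basis: 1.61 mol C initially; let X = conversion of C. Extent ξ = 1.61X.
Mole table: n_C = 1.61 − 1.61X; n_D = 2.94 − 1.61X; n_B = 1.61X.
n_T = Σnᵢ = 4.55 − 1.61X.
Mole fractions y_i = n_i/n_T; Kp = p_B / (p_C p_D) with p_i = y_i·P.
Substituting and setting equal to 0.143 atm^-1 gives a polynomial in X; the root in (0,1) is X = 0.300.

X = 0.300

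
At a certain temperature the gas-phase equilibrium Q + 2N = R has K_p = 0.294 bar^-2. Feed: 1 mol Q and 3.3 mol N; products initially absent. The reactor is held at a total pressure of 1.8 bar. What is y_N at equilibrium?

Basis: 1 mol Q initially; let X = conversion of Q. Extent ξ = X.
Moles: n_Q = 1 − X; n_N = 3.3 − 2X; n_R = X.
Summing: n_T = 4.3 − 2X.
Mole fractions y_i = n_i/n_T; K_p = p_R / (p_Q p_N^2) with p_i = y_i·P.
Setting this equal to 0.294 bar^-2 and taking the physical root (0 < X < 1) gives X = 0.333.
Then n_N = 2.63, n_T = 3.63, so y_N = 0.725.

y_N = 0.725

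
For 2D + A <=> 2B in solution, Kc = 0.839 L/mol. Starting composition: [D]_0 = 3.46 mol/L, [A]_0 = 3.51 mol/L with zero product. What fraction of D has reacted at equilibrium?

Let X = conversion of D; extent ξ = 3.46X/2 mol/L.
Concentrations: [D] = 3.46 − 3.46X; [A] = 3.51 − 1.73X; [B] = 3.46X.
Kc = [B]^2 / ([D]^2 [A]).
Solving Kc = 0.839 for X ∈ (0,1): X = 0.591.

X = 0.591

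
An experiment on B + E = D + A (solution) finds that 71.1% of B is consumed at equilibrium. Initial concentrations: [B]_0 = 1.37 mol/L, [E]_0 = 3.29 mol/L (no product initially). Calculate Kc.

Let X = conversion of B.
Concentrations: [B] = 1.37 − 1.37X; [E] = 3.29 − 1.37X; [D] = 1.37X; [A] = 1.37X.
At X = 0.711: [B] = 0.396, [E] = 2.32, [D] = 0.974, [A] = 0.974.
Kc = [D] [A] / ([B] [E]) = 1.03.

Kc = 1.03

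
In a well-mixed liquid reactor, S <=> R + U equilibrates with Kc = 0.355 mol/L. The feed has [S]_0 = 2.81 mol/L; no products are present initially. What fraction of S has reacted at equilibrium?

X = 0.298

Let X = conversion of S; extent ξ = 2.81·X mol/L.
Concentrations: [S] = 2.81 − 2.81X; [R] = 2.81X; [U] = 2.81X.
Kc = [R] [U] / ([S]).
Setting equal to 0.355 and solving for X on (0,1) gives X = 0.298.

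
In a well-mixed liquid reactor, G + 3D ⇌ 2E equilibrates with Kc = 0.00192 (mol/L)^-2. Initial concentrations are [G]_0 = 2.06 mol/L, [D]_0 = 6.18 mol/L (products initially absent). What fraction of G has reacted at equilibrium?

X = 0.164

Let X = conversion of G; extent ξ = 2.06·X mol/L.
Concentrations: [G] = 2.06 − 2.06X; [D] = 6.18 − 6.18X; [E] = 4.12X.
Kc = [E]^2 / ([G] [D]^3).
This equals 0.00192 at X = 0.164 (the root in 0 < X < 1).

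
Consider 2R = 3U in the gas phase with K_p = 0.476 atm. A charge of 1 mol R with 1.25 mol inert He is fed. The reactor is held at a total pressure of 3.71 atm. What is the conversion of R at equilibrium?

X = 0.342

Let X = conversion of R (basis 1 mol R); extent of reaction ξ = 0.5X.
At extent ξ: n_R = 1 − X; n_U = 1.5X; n_I = 1.25 (inert).
Summing: n_T = 2.25 + 0.5X.
y_i = n_i/n_T, p_i = y_i·P. K_p = p_U^3 / (p_R^2).
Equating to 0.476 atm and solving on 0 < X < 1: X = 0.342.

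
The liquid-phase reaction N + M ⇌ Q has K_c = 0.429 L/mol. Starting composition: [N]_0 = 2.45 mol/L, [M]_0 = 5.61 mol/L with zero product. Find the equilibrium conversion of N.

X = 0.635

Let X = conversion of N; extent ξ = 2.45·X mol/L.
Concentrations: [N] = 2.45 − 2.45X; [M] = 5.61 − 2.45X; [Q] = 2.45X.
K_c = [Q] / ([N] [M]).
This equals 0.429 at X = 0.635 (the root in 0 < X < 1).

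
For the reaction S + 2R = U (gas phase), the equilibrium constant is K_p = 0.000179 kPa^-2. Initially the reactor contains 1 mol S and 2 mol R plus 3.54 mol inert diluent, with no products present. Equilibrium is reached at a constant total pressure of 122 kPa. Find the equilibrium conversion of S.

X = 0.162

Take 1 mol S as basis and let X be its fractional conversion, so ξ = X.
Mole table: n_S = 1 − X; n_R = 2 − 2X; n_U = X; n_I = 3.54 (inert).
n_T = Σnᵢ = 6.54 − 2X.
Mole fractions y_i = n_i/n_T; K_p = p_U / (p_S p_R^2) with p_i = y_i·P.
Equating to 0.000179 kPa^-2 and solving on 0 < X < 1: X = 0.162.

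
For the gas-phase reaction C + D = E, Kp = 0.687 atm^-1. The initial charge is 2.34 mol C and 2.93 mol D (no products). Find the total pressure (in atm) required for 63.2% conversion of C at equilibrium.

Basis: 2.34 mol C initially; let X = conversion of C. Extent ξ = 2.34X.
Species balance: n_C = 2.34 − 2.34X; n_D = 2.93 − 2.34X; n_E = 2.34X.
n_T = Σnᵢ = 5.27 − 2.34X.
Kp = p_E / (p_C p_D) with p_i = (n_i/n_T)·P.
At X = 0.632: the mole-fraction product g(X) = Π y_i^ν_i = 4.487. Since Kp = g(X)·P^{-1}, P = (g/Kp)^(1/1) = (4.487/0.687)^(1/1) = 6.53 atm.

P = 6.53 atm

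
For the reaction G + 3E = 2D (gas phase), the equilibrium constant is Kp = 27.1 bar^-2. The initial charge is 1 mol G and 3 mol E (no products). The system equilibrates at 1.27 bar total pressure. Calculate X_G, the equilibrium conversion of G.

Basis: 1 mol G initially; let X = conversion of G. Extent ξ = X.
Mole table: n_G = 1 − X; n_E = 3 − 3X; n_D = 2X.
Total moles n_T = 4 − 2X.
Mole fractions y_i = n_i/n_T; Kp = p_D^2 / (p_G p_E^3) with p_i = y_i·P.
Substituting and setting equal to 27.1 bar^-2 gives a polynomial in X; the root in (0,1) is X = 0.677.

X = 0.677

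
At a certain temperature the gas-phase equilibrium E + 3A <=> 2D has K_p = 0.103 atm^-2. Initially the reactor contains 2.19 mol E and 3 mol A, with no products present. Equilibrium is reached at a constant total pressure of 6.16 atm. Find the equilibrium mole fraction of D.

Take 3 mol A as basis and let X be its fractional conversion, so ξ = X.
Mole table: n_E = 2.19 − X; n_A = 3 − 3X; n_D = 2X.
Total moles n_T = 5.19 − 2X.
Mole fractions y_i = n_i/n_T; K_p = p_D^2 / (p_E p_A^3) with p_i = y_i·P.
Equating to 0.103 atm^-2 and solving on 0 < X < 1: X = 0.525.
Then n_D = 1.05, n_T = 4.14, so y_D = 0.253.

y_D = 0.253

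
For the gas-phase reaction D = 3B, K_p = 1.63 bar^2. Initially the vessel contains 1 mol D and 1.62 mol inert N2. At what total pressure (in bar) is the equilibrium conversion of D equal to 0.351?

Basis: 1 mol D initially; let X = conversion of D. Extent ξ = X.
Moles: n_D = 1 − X; n_B = 3X; n_I = 1.62 (inert).
n_T = Σnᵢ = 2.62 + 2X.
K_p = p_B^3 / (p_D) with p_i = (n_i/n_T)·P.
At X = 0.351: the mole-fraction product g(X) = Π y_i^ν_i = 0.163. Since K_p = g(X)·P^{2}, P = (K_p/g)^(1/2) = (1.63/0.163)^(1/2) = 3.16 bar.

P = 3.16 bar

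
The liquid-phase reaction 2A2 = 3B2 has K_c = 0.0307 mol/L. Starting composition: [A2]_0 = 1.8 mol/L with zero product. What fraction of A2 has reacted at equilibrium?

Let X = conversion of A2; extent ξ = 1.8X/2 mol/L.
Concentrations: [A2] = 1.8 − 1.8X; [B2] = 2.7X.
K_c = [B2]^3 / ([A2]^2).
Equating to 0.0307 mol/L: the physical root is X = 0.154.

X = 0.154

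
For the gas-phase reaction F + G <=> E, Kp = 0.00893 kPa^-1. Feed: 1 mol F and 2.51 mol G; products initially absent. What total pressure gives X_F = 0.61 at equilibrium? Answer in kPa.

P = 267 kPa

Let X = conversion of F (basis 1 mol F); extent of reaction ξ = X.
Species balance: n_F = 1 − X; n_G = 2.51 − X; n_E = X.
n_T = Σnᵢ = 3.51 − X.
Kp = p_E / (p_F p_G) with p_i = (n_i/n_T)·P.
At X = 0.61: the mole-fraction product g(X) = Π y_i^ν_i = 2.387. Since Kp = g(X)·P^{-1}, P = (g/Kp)^(1/1) = (2.387/0.00893)^(1/1) = 267 kPa.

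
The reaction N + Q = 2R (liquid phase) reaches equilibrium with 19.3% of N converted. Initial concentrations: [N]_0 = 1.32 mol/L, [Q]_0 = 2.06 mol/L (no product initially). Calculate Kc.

Let X = conversion of N.
Concentrations: [N] = 1.32 − 1.32X; [Q] = 2.06 − 1.32X; [R] = 2.64X.
At X = 0.193: [N] = 1.07, [Q] = 1.81, [R] = 0.51.
Kc = [R]^2 / ([N] [Q]) = 0.135.

Kc = 0.135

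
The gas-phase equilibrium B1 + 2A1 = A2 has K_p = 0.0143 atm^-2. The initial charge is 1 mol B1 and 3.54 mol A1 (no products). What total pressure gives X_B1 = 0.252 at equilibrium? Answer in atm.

Take 1 mol B1 as basis and let X be its fractional conversion, so ξ = X.
Mole table: n_B1 = 1 − X; n_A1 = 3.54 − 2X; n_A2 = X.
n_T = Σnᵢ = 4.54 − 2X.
K_p = p_A2 / (p_B1 p_A1^2) with p_i = (n_i/n_T)·P.
At X = 0.252: the mole-fraction product g(X) = Π y_i^ν_i = 0.5954. Since K_p = g(X)·P^{-2}, P = (g/K_p)^(1/2) = (0.5954/0.0143)^(1/2) = 6.45 atm.

P = 6.45 atm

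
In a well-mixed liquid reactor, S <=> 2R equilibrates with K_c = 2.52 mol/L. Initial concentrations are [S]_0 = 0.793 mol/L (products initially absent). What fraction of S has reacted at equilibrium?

Let X = conversion of S; extent ξ = 0.793·X mol/L.
Concentrations: [S] = 0.793 − 0.793X; [R] = 1.59X.
K_c = [R]^2 / ([S]).
This equals 2.52 at X = 0.579 (the root in 0 < X < 1).

X = 0.579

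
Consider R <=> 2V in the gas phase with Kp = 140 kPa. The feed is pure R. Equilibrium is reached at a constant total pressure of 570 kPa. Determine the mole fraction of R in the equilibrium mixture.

y_R = 0.612

Basis: 1 mol R initially; let X = conversion of R. Extent ξ = X.
Mole table: n_R = 1 − X; n_V = 2X.
Summing: n_T = 1 + X.
y_i = n_i/n_T, p_i = y_i·P. Kp = p_V^2 / (p_R).
This yields a degree-2 equation in X; solving on (0,1), X = 0.241.
Then n_R = 0.759, n_T = 1.24, so y_R = 0.612.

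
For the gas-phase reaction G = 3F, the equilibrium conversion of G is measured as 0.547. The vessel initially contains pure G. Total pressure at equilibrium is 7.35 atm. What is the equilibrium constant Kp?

Kp = 120 atm^2

Take 1 mol G as basis and let X be its fractional conversion, so ξ = X.
Species balance: n_G = 1 − X; n_F = 3X.
n_T = Σnᵢ = 1 + 2X.
At X = 0.547: n_G = 0.453, n_F = 1.64, n_T = 2.09.
p_i = (n_i/n_T)·P. Kp = p_F^3 / (p_G) = 120 atm^2.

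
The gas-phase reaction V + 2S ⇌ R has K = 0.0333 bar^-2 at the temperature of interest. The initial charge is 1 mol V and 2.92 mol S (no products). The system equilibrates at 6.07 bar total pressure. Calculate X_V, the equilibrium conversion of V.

X = 0.366

Let X = conversion of V (basis 1 mol V); extent of reaction ξ = X.
Species balance: n_V = 1 − X; n_S = 2.92 − 2X; n_R = X.
Summing: n_T = 3.92 − 2X.
Mole fractions y_i = n_i/n_T; K = p_R / (p_V p_S^2) with p_i = y_i·P.
Setting this equal to 0.0333 bar^-2 and taking the physical root (0 < X < 1) gives X = 0.366.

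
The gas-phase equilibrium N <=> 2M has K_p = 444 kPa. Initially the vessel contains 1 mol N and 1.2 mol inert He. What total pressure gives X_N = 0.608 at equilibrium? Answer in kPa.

P = 331 kPa

Basis: 1 mol N initially; let X = conversion of N. Extent ξ = X.
Mole table: n_N = 1 − X; n_M = 2X; n_I = 1.2 (inert).
Total moles n_T = 2.2 + X.
K_p = p_M^2 / (p_N) with p_i = (n_i/n_T)·P.
At X = 0.608: the mole-fraction product g(X) = Π y_i^ν_i = 1.343. Since K_p = g(X)·P^{1}, P = (K_p/g)^(1/1) = (444/1.343)^(1/1) = 331 kPa.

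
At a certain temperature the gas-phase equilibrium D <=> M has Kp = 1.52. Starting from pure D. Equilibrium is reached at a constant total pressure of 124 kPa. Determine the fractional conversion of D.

X = 0.603

Basis: 1 mol D initially; let X = conversion of D. Extent ξ = X.
Mole table: n_D = 1 − X; n_M = X.
Since Δν = 0, n_T = 1 throughout.
Mole fractions y_i = n_i/n_T; Kp = p_M / (p_D) with p_i = y_i·P.
Equating to 1.52 and solving on 0 < X < 1: X = 0.603.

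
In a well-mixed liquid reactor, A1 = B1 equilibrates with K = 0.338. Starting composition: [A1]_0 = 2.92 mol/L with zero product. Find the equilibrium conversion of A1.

Let X = conversion of A1; extent ξ = 2.92·X mol/L.
Concentrations: [A1] = 2.92 − 2.92X; [B1] = 2.92X.
K = [B1] / ([A1]).
This equals 0.338 at X = 0.253 (the root in 0 < X < 1).

X = 0.253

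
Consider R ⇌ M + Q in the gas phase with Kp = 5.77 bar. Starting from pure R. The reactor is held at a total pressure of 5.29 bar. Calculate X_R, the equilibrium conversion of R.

Let X = conversion of R (basis 1 mol R); extent of reaction ξ = X.
Moles: n_R = 1 − X; n_M = X; n_Q = X.
Summing: n_T = 1 + X.
Mole fractions y_i = n_i/n_T; Kp = p_M p_Q / (p_R) with p_i = y_i·P.
Equating to 5.77 bar and solving on 0 < X < 1: X = 0.722.

X = 0.722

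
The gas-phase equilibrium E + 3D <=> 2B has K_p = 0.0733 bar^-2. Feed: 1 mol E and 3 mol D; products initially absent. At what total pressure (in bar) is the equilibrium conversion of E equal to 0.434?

Take 1 mol E as basis and let X be its fractional conversion, so ξ = X.
Mole table: n_E = 1 − X; n_D = 3 − 3X; n_B = 2X.
Total moles n_T = 4 − 2X.
K_p = p_B^2 / (p_E p_D^3) with p_i = (n_i/n_T)·P.
At X = 0.434: the mole-fraction product g(X) = Π y_i^ν_i = 2.667. Since K_p = g(X)·P^{-2}, P = (g/K_p)^(1/2) = (2.667/0.0733)^(1/2) = 6.03 bar.

P = 6.03 bar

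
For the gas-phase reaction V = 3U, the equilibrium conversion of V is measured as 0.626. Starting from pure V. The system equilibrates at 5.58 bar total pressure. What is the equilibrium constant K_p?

K_p = 109 bar^2

Basis: 1 mol V initially; let X = conversion of V. Extent ξ = X.
Moles: n_V = 1 − X; n_U = 3X.
Summing: n_T = 1 + 2X.
At X = 0.626: n_V = 0.374, n_U = 1.88, n_T = 2.25.
p_i = (n_i/n_T)·P. K_p = p_U^3 / (p_V) = 109 bar^2.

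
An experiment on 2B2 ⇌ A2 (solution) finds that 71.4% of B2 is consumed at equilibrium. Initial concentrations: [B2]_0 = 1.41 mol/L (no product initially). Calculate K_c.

Let X = conversion of B2.
Concentrations: [B2] = 1.41 − 1.41X; [A2] = 0.705X.
At X = 0.714: [B2] = 0.403, [A2] = 0.503.
K_c = [A2] / ([B2]^2) = 3.1 L/mol.

K_c = 3.1 L/mol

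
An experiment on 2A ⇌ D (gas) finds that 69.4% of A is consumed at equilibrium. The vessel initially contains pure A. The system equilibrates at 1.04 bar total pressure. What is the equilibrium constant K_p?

K_p = 2.33 bar^-1

Let X = conversion of A (basis 1 mol A); extent of reaction ξ = 0.5X.
Mole table: n_A = 1 − X; n_D = 0.5X.
Summing: n_T = 1 − 0.5X.
At X = 0.694: n_A = 0.306, n_D = 0.347, n_T = 0.653.
p_i = (n_i/n_T)·P. K_p = p_D / (p_A^2) = 2.33 bar^-1.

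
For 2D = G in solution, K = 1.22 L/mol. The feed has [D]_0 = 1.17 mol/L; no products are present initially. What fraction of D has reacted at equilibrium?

X = 0.558

Let X = conversion of D; extent ξ = 1.17X/2 mol/L.
Concentrations: [D] = 1.17 − 1.17X; [G] = 0.585X.
K = [G] / ([D]^2).
Equating to 1.22 L/mol: the physical root is X = 0.558.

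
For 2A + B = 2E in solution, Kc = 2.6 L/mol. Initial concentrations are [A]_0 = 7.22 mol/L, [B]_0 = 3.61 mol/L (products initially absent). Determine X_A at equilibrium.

Let X = conversion of A; extent ξ = 7.22X/2 mol/L.
Concentrations: [A] = 7.22 − 7.22X; [B] = 3.61 − 3.61X; [E] = 7.22X.
Kc = [E]^2 / ([A]^2 [B]).
This equals 2.6 at X = 0.646 (the root in 0 < X < 1).

X = 0.646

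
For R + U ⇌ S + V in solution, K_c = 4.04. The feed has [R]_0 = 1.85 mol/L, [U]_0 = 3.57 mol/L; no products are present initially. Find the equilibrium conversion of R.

Let X = conversion of R; extent ξ = 1.85·X mol/L.
Concentrations: [R] = 1.85 − 1.85X; [U] = 3.57 − 1.85X; [S] = 1.85X; [V] = 1.85X.
K_c = [S] [V] / ([R] [U]).
Setting equal to 4.04 and solving for X on (0,1) gives X = 0.840.

X = 0.840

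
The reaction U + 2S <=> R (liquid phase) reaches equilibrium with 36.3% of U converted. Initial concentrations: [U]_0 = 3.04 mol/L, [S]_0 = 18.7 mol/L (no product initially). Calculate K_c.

Let X = conversion of U.
Concentrations: [U] = 3.04 − 3.04X; [S] = 18.7 − 6.08X; [R] = 3.04X.
At X = 0.363: [U] = 1.94, [S] = 16.5, [R] = 1.1.
K_c = [R] / ([U] [S]^2) = 0.00209 (mol/L)^-2.

K_c = 0.00209 (mol/L)^-2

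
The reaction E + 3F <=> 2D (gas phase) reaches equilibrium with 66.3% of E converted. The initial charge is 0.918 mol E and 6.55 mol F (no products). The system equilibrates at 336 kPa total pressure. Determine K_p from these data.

Basis: 0.918 mol E initially; let X = conversion of E. Extent ξ = 0.918X.
At extent ξ: n_E = 0.918 − 0.918X; n_F = 6.55 − 2.75X; n_D = 1.84X.
Total moles n_T = 7.47 − 1.84X.
At X = 0.663: n_E = 0.309, n_F = 4.72, n_D = 1.22, n_T = 6.25.
p_i = (n_i/n_T)·P. K_p = p_D^2 / (p_E p_F^3) = 1.57e-05 kPa^-2.

K_p = 1.57e-05 kPa^-2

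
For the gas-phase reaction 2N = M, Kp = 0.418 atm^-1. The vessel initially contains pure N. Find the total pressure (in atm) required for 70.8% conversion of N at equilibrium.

P = 6.42 atm

Take 1 mol N as basis and let X be its fractional conversion, so ξ = 0.5X.
At extent ξ: n_N = 1 − X; n_M = 0.5X.
Summing: n_T = 1 − 0.5X.
Kp = p_M / (p_N^2) with p_i = (n_i/n_T)·P.
At X = 0.708: the mole-fraction product g(X) = Π y_i^ν_i = 2.682. Since Kp = g(X)·P^{-1}, P = (g/Kp)^(1/1) = (2.682/0.418)^(1/1) = 6.42 atm.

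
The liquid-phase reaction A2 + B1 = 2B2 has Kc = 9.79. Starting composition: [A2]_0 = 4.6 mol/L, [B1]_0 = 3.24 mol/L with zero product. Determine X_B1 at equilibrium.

X = 0.710

Let X = conversion of B1; extent ξ = 3.24·X mol/L.
Concentrations: [A2] = 4.6 − 3.24X; [B1] = 3.24 − 3.24X; [B2] = 6.48X.
Kc = [B2]^2 / ([A2] [B1]).
Equating to 9.79: the physical root is X = 0.710.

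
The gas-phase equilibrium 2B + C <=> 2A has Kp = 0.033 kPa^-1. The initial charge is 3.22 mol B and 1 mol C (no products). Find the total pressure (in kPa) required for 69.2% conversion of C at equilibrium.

P = 197 kPa

Let X = conversion of C (basis 1 mol C); extent of reaction ξ = X.
At extent ξ: n_B = 3.22 − 2X; n_C = 1 − X; n_A = 2X.
Summing: n_T = 4.22 − X.
Kp = p_A^2 / (p_B^2 p_C) with p_i = (n_i/n_T)·P.
At X = 0.692: the mole-fraction product g(X) = Π y_i^ν_i = 6.509. Since Kp = g(X)·P^{-1}, P = (g/Kp)^(1/1) = (6.509/0.033)^(1/1) = 197 kPa.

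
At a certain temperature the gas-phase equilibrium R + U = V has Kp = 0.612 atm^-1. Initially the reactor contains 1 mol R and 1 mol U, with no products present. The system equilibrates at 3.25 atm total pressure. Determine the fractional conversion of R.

Let X = conversion of R (basis 1 mol R); extent of reaction ξ = X.
Moles: n_R = 1 − X; n_U = 1 − X; n_V = X.
Summing: n_T = 2 − X.
With p_i = (n_i/n_T)P, Kp = p_V / (p_R p_U).
Equating to 0.612 atm^-1 and solving on 0 < X < 1: X = 0.422.

X = 0.422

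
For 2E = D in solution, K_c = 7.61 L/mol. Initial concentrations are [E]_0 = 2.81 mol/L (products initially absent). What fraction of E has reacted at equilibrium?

X = 0.858

Let X = conversion of E; extent ξ = 2.81X/2 mol/L.
Concentrations: [E] = 2.81 − 2.81X; [D] = 1.41X.
K_c = [D] / ([E]^2).
Setting equal to 7.61 and solving for X on (0,1) gives X = 0.858.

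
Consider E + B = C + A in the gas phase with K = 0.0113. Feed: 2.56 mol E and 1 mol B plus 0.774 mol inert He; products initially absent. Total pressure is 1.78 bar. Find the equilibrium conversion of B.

X = 0.152

Let X = conversion of B (basis 1 mol B); extent of reaction ξ = X.
At extent ξ: n_E = 2.56 − X; n_B = 1 − X; n_C = X; n_A = X; n_I = 0.774 (inert).
Since Δν = 0, n_T = 4.33 throughout.
With p_i = (n_i/n_T)P, K = p_C p_A / (p_E p_B).
Setting this equal to 0.0113 and taking the physical root (0 < X < 1) gives X = 0.152.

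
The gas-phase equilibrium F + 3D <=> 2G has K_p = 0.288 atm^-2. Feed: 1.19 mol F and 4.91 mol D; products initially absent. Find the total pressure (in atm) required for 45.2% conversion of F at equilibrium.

P = 2.08 atm

Let X = conversion of F (basis 1.19 mol F); extent of reaction ξ = 1.19X.
Mole table: n_F = 1.19 − 1.19X; n_D = 4.91 − 3.57X; n_G = 2.38X.
Summing: n_T = 6.1 − 2.38X.
K_p = p_G^2 / (p_F p_D^3) with p_i = (n_i/n_T)·P.
At X = 0.452: the mole-fraction product g(X) = Π y_i^ν_i = 1.251. Since K_p = g(X)·P^{-2}, P = (g/K_p)^(1/2) = (1.251/0.288)^(1/2) = 2.08 atm.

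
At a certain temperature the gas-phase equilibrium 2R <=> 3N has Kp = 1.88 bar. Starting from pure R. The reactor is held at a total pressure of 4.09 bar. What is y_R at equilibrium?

y_R = 0.508

Let X = conversion of R (basis 1 mol R); extent of reaction ξ = 0.5X.
At extent ξ: n_R = 1 − X; n_N = 1.5X.
Summing: n_T = 1 + 0.5X.
With p_i = (n_i/n_T)P, Kp = p_N^3 / (p_R^2).
Setting this equal to 1.88 bar and taking the physical root (0 < X < 1) gives X = 0.392.
Then n_R = 0.608, n_T = 1.2, so y_R = 0.508.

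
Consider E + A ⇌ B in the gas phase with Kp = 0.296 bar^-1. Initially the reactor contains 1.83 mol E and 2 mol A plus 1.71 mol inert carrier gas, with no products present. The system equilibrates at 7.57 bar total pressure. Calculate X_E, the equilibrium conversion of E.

X = 0.377

Basis: 1.83 mol E initially; let X = conversion of E. Extent ξ = 1.83X.
Species balance: n_E = 1.83 − 1.83X; n_A = 2 − 1.83X; n_B = 1.83X; n_I = 1.71 (inert).
Summing: n_T = 5.54 − 1.83X.
With p_i = (n_i/n_T)P, Kp = p_B / (p_E p_A).
This yields a degree-2 equation in X; solving on (0,1), X = 0.377.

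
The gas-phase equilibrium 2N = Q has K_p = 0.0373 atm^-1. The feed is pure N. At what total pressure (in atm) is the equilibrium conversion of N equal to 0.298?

P = 6.9 atm

Let X = conversion of N (basis 1 mol N); extent of reaction ξ = 0.5X.
Mole table: n_N = 1 − X; n_Q = 0.5X.
Total moles n_T = 1 − 0.5X.
K_p = p_Q / (p_N^2) with p_i = (n_i/n_T)·P.
At X = 0.298: the mole-fraction product g(X) = Π y_i^ν_i = 0.2573. Since K_p = g(X)·P^{-1}, P = (g/K_p)^(1/1) = (0.2573/0.0373)^(1/1) = 6.9 atm.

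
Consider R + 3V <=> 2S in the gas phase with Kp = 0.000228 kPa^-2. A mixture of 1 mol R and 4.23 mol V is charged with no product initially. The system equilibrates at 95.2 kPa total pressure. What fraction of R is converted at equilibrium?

X = 0.519

Basis: 1 mol R initially; let X = conversion of R. Extent ξ = X.
Moles: n_R = 1 − X; n_V = 4.23 − 3X; n_S = 2X.
n_T = Σnᵢ = 5.23 − 2X.
y_i = n_i/n_T, p_i = y_i·P. Kp = p_S^2 / (p_R p_V^3).
Substituting and setting equal to 0.000228 kPa^-2 gives a polynomial in X; the root in (0,1) is X = 0.519.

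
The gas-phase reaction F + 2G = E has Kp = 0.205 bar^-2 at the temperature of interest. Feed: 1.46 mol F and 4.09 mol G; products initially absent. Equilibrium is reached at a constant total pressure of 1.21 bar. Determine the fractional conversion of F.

Take 1.46 mol F as basis and let X be its fractional conversion, so ξ = 1.46X.
Moles: n_F = 1.46 − 1.46X; n_G = 4.09 − 2.92X; n_E = 1.46X.
Total moles n_T = 5.55 − 2.92X.
y_i = n_i/n_T, p_i = y_i·P. Kp = p_E / (p_F p_G^2).
Equating to 0.205 bar^-2 and solving on 0 < X < 1: X = 0.134.

X = 0.134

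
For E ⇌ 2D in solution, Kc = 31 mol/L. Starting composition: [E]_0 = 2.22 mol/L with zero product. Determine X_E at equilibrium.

Let X = conversion of E; extent ξ = 2.22·X mol/L.
Concentrations: [E] = 2.22 − 2.22X; [D] = 4.44X.
Kc = [D]^2 / ([E]).
Setting equal to 31 and solving for X on (0,1) gives X = 0.811.

X = 0.811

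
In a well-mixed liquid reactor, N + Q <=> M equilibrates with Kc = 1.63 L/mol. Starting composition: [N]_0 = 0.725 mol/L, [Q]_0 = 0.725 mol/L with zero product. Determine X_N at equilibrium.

X = 0.411

Let X = conversion of N; extent ξ = 0.725·X mol/L.
Concentrations: [N] = 0.725 − 0.725X; [Q] = 0.725 − 0.725X; [M] = 0.725X.
Kc = [M] / ([N] [Q]).
Setting equal to 1.63 and solving for X on (0,1) gives X = 0.411.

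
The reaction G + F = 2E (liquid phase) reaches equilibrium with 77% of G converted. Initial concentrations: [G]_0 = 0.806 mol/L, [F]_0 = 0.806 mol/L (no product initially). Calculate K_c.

Let X = conversion of G.
Concentrations: [G] = 0.806 − 0.806X; [F] = 0.806 − 0.806X; [E] = 1.61X.
At X = 0.77: [G] = 0.185, [F] = 0.185, [E] = 1.24.
K_c = [E]^2 / ([G] [F]) = 44.8.

K_c = 44.8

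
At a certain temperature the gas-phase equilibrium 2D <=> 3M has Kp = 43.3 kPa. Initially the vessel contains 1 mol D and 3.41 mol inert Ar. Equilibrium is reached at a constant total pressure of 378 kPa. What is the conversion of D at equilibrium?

Let X = conversion of D (basis 1 mol D); extent of reaction ξ = 0.5X.
Moles: n_D = 1 − X; n_M = 1.5X; n_I = 3.41 (inert).
Summing: n_T = 4.41 + 0.5X.
y_i = n_i/n_T, p_i = y_i·P. Kp = p_M^3 / (p_D^2).
This yields a degree-3 equation in X; solving on (0,1), X = 0.388.

X = 0.388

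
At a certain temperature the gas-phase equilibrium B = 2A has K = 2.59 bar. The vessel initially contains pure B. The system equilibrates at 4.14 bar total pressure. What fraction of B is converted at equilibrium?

Basis: 1 mol B initially; let X = conversion of B. Extent ξ = X.
Moles: n_B = 1 − X; n_A = 2X.
Total moles n_T = 1 + X.
y_i = n_i/n_T, p_i = y_i·P. K = p_A^2 / (p_B).
Substituting and setting equal to 2.59 bar gives a polynomial in X; the root in (0,1) is X = 0.368.

X = 0.368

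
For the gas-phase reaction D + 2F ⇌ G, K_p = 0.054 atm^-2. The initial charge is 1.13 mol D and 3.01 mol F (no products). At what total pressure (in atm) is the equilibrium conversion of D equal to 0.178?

P = 2.87 atm

Let X = conversion of D (basis 1.13 mol D); extent of reaction ξ = 1.13X.
At extent ξ: n_D = 1.13 − 1.13X; n_F = 3.01 − 2.26X; n_G = 1.13X.
n_T = Σnᵢ = 4.14 − 2.26X.
K_p = p_G / (p_D p_F^2) with p_i = (n_i/n_T)·P.
At X = 0.178: the mole-fraction product g(X) = Π y_i^ν_i = 0.4449. Since K_p = g(X)·P^{-2}, P = (g/K_p)^(1/2) = (0.4449/0.054)^(1/2) = 2.87 atm.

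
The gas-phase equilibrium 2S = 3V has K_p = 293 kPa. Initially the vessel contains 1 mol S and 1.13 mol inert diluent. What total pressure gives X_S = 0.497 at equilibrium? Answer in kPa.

P = 426 kPa

Let X = conversion of S (basis 1 mol S); extent of reaction ξ = 0.5X.
Mole table: n_S = 1 − X; n_V = 1.5X; n_I = 1.13 (inert).
n_T = Σnᵢ = 2.13 + 0.5X.
K_p = p_V^3 / (p_S^2) with p_i = (n_i/n_T)·P.
At X = 0.497: the mole-fraction product g(X) = Π y_i^ν_i = 0.6885. Since K_p = g(X)·P^{1}, P = (K_p/g)^(1/1) = (293/0.6885)^(1/1) = 426 kPa.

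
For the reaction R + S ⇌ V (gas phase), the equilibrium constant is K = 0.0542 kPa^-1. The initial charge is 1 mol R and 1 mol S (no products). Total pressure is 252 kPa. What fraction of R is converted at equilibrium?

X = 0.739

Let X = conversion of R (basis 1 mol R); extent of reaction ξ = X.
Moles: n_R = 1 − X; n_S = 1 − X; n_V = X.
Total moles n_T = 2 − X.
Mole fractions y_i = n_i/n_T; K = p_V / (p_R p_S) with p_i = y_i·P.
Setting this equal to 0.0542 kPa^-1 and taking the physical root (0 < X < 1) gives X = 0.739.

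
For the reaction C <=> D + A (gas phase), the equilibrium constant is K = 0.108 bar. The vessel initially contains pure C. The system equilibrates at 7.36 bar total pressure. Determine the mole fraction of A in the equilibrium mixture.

Let X = conversion of C (basis 1 mol C); extent of reaction ξ = X.
Moles: n_C = 1 − X; n_D = X; n_A = X.
Summing: n_T = 1 + X.
y_i = n_i/n_T, p_i = y_i·P. K = p_D p_A / (p_C).
Setting this equal to 0.108 bar and taking the physical root (0 < X < 1) gives X = 0.120.
Then n_A = 0.12, n_T = 1.12, so y_A = 0.107.

y_A = 0.107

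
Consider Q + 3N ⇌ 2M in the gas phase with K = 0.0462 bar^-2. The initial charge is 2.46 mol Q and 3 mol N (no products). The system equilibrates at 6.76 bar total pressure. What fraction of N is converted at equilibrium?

X = 0.463

Basis: 3 mol N initially; let X = conversion of N. Extent ξ = X.
Moles: n_Q = 2.46 − X; n_N = 3 − 3X; n_M = 2X.
n_T = Σnᵢ = 5.46 − 2X.
Mole fractions y_i = n_i/n_T; K = p_M^2 / (p_Q p_N^3) with p_i = y_i·P.
Setting this equal to 0.0462 bar^-2 and taking the physical root (0 < X < 1) gives X = 0.463.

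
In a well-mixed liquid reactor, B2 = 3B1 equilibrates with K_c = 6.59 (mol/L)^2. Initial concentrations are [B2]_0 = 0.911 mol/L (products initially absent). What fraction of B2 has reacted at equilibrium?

X = 0.521

Let X = conversion of B2; extent ξ = 0.911·X mol/L.
Concentrations: [B2] = 0.911 − 0.911X; [B1] = 2.73X.
K_c = [B1]^3 / ([B2]).
Solving K_c = 6.59 for X ∈ (0,1): X = 0.521.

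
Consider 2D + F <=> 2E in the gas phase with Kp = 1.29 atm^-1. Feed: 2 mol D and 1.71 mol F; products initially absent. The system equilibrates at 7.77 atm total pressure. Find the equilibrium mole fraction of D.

y_D = 0.228

Let X = conversion of D (basis 2 mol D); extent of reaction ξ = X.
Moles: n_D = 2 − 2X; n_F = 1.71 − X; n_E = 2X.
Total moles n_T = 3.71 − X.
Mole fractions y_i = n_i/n_T; Kp = p_E^2 / (p_D^2 p_F) with p_i = y_i·P.
Setting this equal to 1.29 atm^-1 and taking the physical root (0 < X < 1) gives X = 0.651.
Then n_D = 0.699, n_T = 3.06, so y_D = 0.228.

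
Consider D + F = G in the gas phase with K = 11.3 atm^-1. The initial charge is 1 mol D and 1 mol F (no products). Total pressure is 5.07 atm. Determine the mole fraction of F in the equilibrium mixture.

y_F = 0.116

Take 1 mol D as basis and let X be its fractional conversion, so ξ = X.
Moles: n_D = 1 − X; n_F = 1 − X; n_G = X.
Total moles n_T = 2 − X.
Mole fractions y_i = n_i/n_T; K = p_G / (p_D p_F) with p_i = y_i·P.
Equating to 11.3 atm^-1 and solving on 0 < X < 1: X = 0.869.
Then n_F = 0.131, n_T = 1.13, so y_F = 0.116.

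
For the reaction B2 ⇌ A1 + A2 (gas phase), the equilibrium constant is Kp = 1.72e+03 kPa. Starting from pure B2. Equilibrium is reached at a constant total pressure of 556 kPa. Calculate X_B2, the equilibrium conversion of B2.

X = 0.869

Let X = conversion of B2 (basis 1 mol B2); extent of reaction ξ = X.
Mole table: n_B2 = 1 − X; n_A1 = X; n_A2 = X.
Summing: n_T = 1 + X.
With p_i = (n_i/n_T)P, Kp = p_A1 p_A2 / (p_B2).
This yields a degree-2 equation in X; solving on (0,1), X = 0.869.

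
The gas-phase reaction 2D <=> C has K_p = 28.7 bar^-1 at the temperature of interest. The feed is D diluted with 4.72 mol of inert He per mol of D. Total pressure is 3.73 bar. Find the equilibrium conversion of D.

X = 0.855

Basis: 1 mol D initially; let X = conversion of D. Extent ξ = 0.5X.
Moles: n_D = 1 − X; n_C = 0.5X; n_I = 4.72 (inert).
Summing: n_T = 5.72 − 0.5X.
y_i = n_i/n_T, p_i = y_i·P. K_p = p_C / (p_D^2).
This yields a degree-2 equation in X; solving on (0,1), X = 0.855.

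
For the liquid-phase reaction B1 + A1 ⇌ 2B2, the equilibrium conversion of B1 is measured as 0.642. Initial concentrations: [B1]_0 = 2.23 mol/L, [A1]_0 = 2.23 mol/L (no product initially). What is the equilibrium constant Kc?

Let X = conversion of B1.
Concentrations: [B1] = 2.23 − 2.23X; [A1] = 2.23 − 2.23X; [B2] = 4.46X.
At X = 0.642: [B1] = 0.798, [A1] = 0.798, [B2] = 2.86.
Kc = [B2]^2 / ([B1] [A1]) = 12.9.

Kc = 12.9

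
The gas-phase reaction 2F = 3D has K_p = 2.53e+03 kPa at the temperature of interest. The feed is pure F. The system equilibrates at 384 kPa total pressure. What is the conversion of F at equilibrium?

X = 0.664

Basis: 1 mol F initially; let X = conversion of F. Extent ξ = 0.5X.
Moles: n_F = 1 − X; n_D = 1.5X.
Summing: n_T = 1 + 0.5X.
Mole fractions y_i = n_i/n_T; K_p = p_D^3 / (p_F^2) with p_i = y_i·P.
This yields a degree-3 equation in X; solving on (0,1), X = 0.664.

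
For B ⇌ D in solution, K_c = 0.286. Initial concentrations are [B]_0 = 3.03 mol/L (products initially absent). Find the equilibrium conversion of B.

X = 0.222

Let X = conversion of B; extent ξ = 3.03·X mol/L.
Concentrations: [B] = 3.03 − 3.03X; [D] = 3.03X.
K_c = [D] / ([B]).
Equating to 0.286: the physical root is X = 0.222.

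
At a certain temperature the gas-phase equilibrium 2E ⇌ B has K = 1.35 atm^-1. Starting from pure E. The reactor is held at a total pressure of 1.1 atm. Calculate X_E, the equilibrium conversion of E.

Basis: 1 mol E initially; let X = conversion of E. Extent ξ = 0.5X.
Mole table: n_E = 1 − X; n_B = 0.5X.
Summing: n_T = 1 − 0.5X.
y_i = n_i/n_T, p_i = y_i·P. K = p_B / (p_E^2).
Setting this equal to 1.35 atm^-1 and taking the physical root (0 < X < 1) gives X = 0.620.

X = 0.620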